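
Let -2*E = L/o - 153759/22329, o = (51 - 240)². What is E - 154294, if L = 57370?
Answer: -9115924522829/59082534 ≈ -1.5429e+5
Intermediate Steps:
o = 35721 (o = (-189)² = 35721)
E = 155978167/59082534 (E = -(57370/35721 - 153759/22329)/2 = -(57370*(1/35721) - 153759*1/22329)/2 = -(57370/35721 - 51253/7443)/2 = -½*(-155978167/29541267) = 155978167/59082534 ≈ 2.6400)
E - 154294 = 155978167/59082534 - 154294 = -9115924522829/59082534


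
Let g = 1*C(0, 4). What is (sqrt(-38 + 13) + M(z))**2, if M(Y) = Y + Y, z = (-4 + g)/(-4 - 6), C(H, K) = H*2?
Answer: -609/25 + 8*I ≈ -24.36 + 8.0*I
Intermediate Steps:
C(H, K) = 2*H
g = 0 (g = 1*(2*0) = 1*0 = 0)
z = 2/5 (z = (-4 + 0)/(-4 - 6) = -4/(-10) = -4*(-1/10) = 2/5 ≈ 0.40000)
M(Y) = 2*Y
(sqrt(-38 + 13) + M(z))**2 = (sqrt(-38 + 13) + 2*(2/5))**2 = (sqrt(-25) + 4/5)**2 = (5*I + 4/5)**2 = (4/5 + 5*I)**2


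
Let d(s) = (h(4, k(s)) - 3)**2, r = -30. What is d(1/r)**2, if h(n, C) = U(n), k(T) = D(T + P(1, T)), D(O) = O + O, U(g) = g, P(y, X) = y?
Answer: 1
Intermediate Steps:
D(O) = 2*O
k(T) = 2 + 2*T (k(T) = 2*(T + 1) = 2*(1 + T) = 2 + 2*T)
h(n, C) = n
d(s) = 1 (d(s) = (4 - 3)**2 = 1**2 = 1)
d(1/r)**2 = 1**2 = 1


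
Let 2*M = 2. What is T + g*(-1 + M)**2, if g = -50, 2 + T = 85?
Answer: 83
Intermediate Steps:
M = 1 (M = (1/2)*2 = 1)
T = 83 (T = -2 + 85 = 83)
T + g*(-1 + M)**2 = 83 - 50*(-1 + 1)**2 = 83 - 50*0**2 = 83 - 50*0 = 83 + 0 = 83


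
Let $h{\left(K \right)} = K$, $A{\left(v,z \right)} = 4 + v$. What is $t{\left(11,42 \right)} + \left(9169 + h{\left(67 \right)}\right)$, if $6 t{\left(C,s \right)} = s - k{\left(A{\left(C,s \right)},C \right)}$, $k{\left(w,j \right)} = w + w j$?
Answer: $9213$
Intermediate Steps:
$k{\left(w,j \right)} = w + j w$
$t{\left(C,s \right)} = \frac{s}{6} - \frac{\left(1 + C\right) \left(4 + C\right)}{6}$ ($t{\left(C,s \right)} = \frac{s - \left(4 + C\right) \left(1 + C\right)}{6} = \frac{s - \left(1 + C\right) \left(4 + C\right)}{6} = \frac{s}{6} - \frac{\left(1 + C\right) \left(4 + C\right)}{6}$)
$t{\left(11,42 \right)} + \left(9169 + h{\left(67 \right)}\right) = \left(\frac{1}{6} \cdot 42 - \frac{\left(1 + 11\right) \left(4 + 11\right)}{6}\right) + \left(9169 + 67\right) = \left(7 - 2 \cdot 15\right) + 9236 = \left(7 - 30\right) + 9236 = -23 + 9236 = 9213$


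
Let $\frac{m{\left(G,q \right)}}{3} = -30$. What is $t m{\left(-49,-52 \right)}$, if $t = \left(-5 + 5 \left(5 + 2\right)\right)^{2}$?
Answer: $-81000$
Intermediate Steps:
$m{\left(G,q \right)} = -90$ ($m{\left(G,q \right)} = 3 \left(-30\right) = -90$)
$t = 900$ ($t = \left(-5 + 5 \cdot 7\right)^{2} = \left(-5 + 35\right)^{2} = 30^{2} = 900$)
$t m{\left(-49,-52 \right)} = 900 \left(-90\right) = -81000$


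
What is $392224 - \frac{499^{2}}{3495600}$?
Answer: $\frac{1371057965399}{3495600} \approx 3.9222 \cdot 10^{5}$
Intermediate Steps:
$392224 - \frac{499^{2}}{3495600} = 392224 - 249001 \cdot \frac{1}{3495600} = 392224 - \frac{249001}{3495600} = \frac{1371057965399}{3495600}$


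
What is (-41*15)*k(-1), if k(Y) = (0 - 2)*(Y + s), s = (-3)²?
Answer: 9840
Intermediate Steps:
s = 9
k(Y) = -18 - 2*Y (k(Y) = (0 - 2)*(Y + 9) = -2*(9 + Y) = -18 - 2*Y)
(-41*15)*k(-1) = (-41*15)*(-18 - 2*(-1)) = -615*(-18 + 2) = -615*(-16) = 9840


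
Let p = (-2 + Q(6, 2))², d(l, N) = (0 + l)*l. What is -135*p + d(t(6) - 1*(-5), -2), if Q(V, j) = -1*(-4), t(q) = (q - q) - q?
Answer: -539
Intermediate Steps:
t(q) = -q (t(q) = 0 - q = -q)
Q(V, j) = 4
d(l, N) = l² (d(l, N) = l*l = l²)
p = 4 (p = (-2 + 4)² = 2² = 4)
-135*p + d(t(6) - 1*(-5), -2) = -135*4 + (-1*6 - 1*(-5))² = -540 + (-6 + 5)² = -540 + (-1)² = -540 + 1 = -539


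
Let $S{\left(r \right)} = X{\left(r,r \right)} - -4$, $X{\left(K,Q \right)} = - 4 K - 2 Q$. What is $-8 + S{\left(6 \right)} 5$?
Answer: $-168$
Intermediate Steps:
$S{\left(r \right)} = 4 - 6 r$ ($S{\left(r \right)} = \left(- 4 r - 2 r\right) - -4 = - 6 r + 4 = 4 - 6 r$)
$-8 + S{\left(6 \right)} 5 = -8 + \left(4 - 36\right) 5 = -8 - 160 = -168$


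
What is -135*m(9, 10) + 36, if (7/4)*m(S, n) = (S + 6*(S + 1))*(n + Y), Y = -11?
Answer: 37512/7 ≈ 5358.9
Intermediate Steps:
m(S, n) = 4*(-11 + n)*(6 + 7*S)/7 (m(S, n) = 4*((S + 6*(S + 1))*(n - 11))/7 = 4*((S + 6*(1 + S))*(-11 + n))/7 = 4*((S + (6 + 6*S))*(-11 + n))/7 = 4*((6 + 7*S)*(-11 + n))/7 = 4*((-11 + n)*(6 + 7*S))/7 = 4*(-11 + n)*(6 + 7*S)/7)
-135*m(9, 10) + 36 = -135*(-264/7 - 44*9 + (24/7)*10 + 4*9*10) + 36 = -135*(-264/7 - 396 + 240/7 + 360) + 36 = -135*(-276/7) + 36 = 37260/7 + 36 = 37512/7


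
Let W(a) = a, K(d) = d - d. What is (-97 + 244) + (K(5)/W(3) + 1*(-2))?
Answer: 145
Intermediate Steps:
K(d) = 0
(-97 + 244) + (K(5)/W(3) + 1*(-2)) = (-97 + 244) + (0/3 + 1*(-2)) = 147 + (0*(⅓) - 2) = 147 + (0 - 2) = 147 - 2 = 145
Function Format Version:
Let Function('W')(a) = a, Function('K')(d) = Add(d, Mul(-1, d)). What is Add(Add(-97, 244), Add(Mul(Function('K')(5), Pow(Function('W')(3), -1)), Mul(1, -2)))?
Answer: 145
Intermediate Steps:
Function('K')(d) = 0
Add(Add(-97, 244), Add(Mul(Function('K')(5), Pow(Function('W')(3), -1)), Mul(1, -2))) = Add(Add(-97, 244), Add(Mul(0, Pow(3, -1)), Mul(1, -2))) = Add(147, Add(Mul(0, Rational(1, 3)), -2)) = Add(147, Add(0, -2)) = Add(147, -2) = 145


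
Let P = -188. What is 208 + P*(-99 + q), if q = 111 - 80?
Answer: 12992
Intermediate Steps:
q = 31
208 + P*(-99 + q) = 208 - 188*(-99 + 31) = 208 - 188*(-68) = 208 + 12784 = 12992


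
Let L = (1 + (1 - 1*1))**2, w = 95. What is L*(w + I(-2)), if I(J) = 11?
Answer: 106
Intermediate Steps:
L = 1 (L = (1 + (1 - 1))**2 = (1 + 0)**2 = 1**2 = 1)
L*(w + I(-2)) = 1*(95 + 11) = 1*106 = 106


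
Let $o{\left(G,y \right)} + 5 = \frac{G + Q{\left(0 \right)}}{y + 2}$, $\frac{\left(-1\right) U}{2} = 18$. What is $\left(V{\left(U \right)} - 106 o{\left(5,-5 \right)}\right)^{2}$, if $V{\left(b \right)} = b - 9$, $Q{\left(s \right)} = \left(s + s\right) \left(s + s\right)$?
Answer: $\frac{3940225}{9} \approx 4.378 \cdot 10^{5}$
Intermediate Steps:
$Q{\left(s \right)} = 4 s^{2}$ ($Q{\left(s \right)} = 2 s 2 s = 4 s^{2}$)
$U = -36$ ($U = \left(-2\right) 18 = -36$)
$o{\left(G,y \right)} = -5 + \frac{G}{2 + y}$ ($o{\left(G,y \right)} = -5 + \frac{G + 4 \cdot 0^{2}}{y + 2} = -5 + \frac{G + 4 \cdot 0}{2 + y} = -5 + \frac{G + 0}{2 + y} = -5 + \frac{G}{2 + y}$)
$V{\left(b \right)} = -9 + b$ ($V{\left(b \right)} = b - 9 = -9 + b$)
$\left(V{\left(U \right)} - 106 o{\left(5,-5 \right)}\right)^{2} = \left(\left(-9 - 36\right) - 106 \frac{-10 + 5 - -25}{2 - 5}\right)^{2} = \left(-45 - 106 \frac{-10 + 5 + 25}{-3}\right)^{2} = \left(-45 - 106 \left(\left(- \frac{1}{3}\right) 20\right)\right)^{2} = \left(-45 - - \frac{2120}{3}\right)^{2} = \left(-45 + \frac{2120}{3}\right)^{2} = \left(\frac{1985}{3}\right)^{2} = \frac{3940225}{9}$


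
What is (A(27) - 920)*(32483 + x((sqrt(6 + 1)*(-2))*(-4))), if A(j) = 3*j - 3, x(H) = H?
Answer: -27350686 - 6736*sqrt(7) ≈ -2.7369e+7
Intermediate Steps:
A(j) = -3 + 3*j
(A(27) - 920)*(32483 + x((sqrt(6 + 1)*(-2))*(-4))) = ((-3 + 3*27) - 920)*(32483 + (sqrt(6 + 1)*(-2))*(-4)) = ((-3 + 81) - 920)*(32483 + (sqrt(7)*(-2))*(-4)) = (78 - 920)*(32483 - 2*sqrt(7)*(-4)) = -842*(32483 + 8*sqrt(7)) = -27350686 - 6736*sqrt(7)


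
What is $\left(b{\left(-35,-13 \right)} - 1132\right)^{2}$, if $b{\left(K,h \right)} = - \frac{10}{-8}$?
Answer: $\frac{20457529}{16} \approx 1.2786 \cdot 10^{6}$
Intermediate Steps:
$b{\left(K,h \right)} = \frac{5}{4}$ ($b{\left(K,h \right)} = \left(-10\right) \left(- \frac{1}{8}\right) = \frac{5}{4}$)
$\left(b{\left(-35,-13 \right)} - 1132\right)^{2} = \left(\frac{5}{4} - 1132\right)^{2} = \left(- \frac{4523}{4}\right)^{2} = \frac{20457529}{16}$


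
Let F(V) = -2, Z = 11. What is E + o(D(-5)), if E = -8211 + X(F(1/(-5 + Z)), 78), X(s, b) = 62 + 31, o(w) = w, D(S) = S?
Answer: -8123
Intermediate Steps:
X(s, b) = 93
E = -8118 (E = -8211 + 93 = -8118)
E + o(D(-5)) = -8118 - 5 = -8123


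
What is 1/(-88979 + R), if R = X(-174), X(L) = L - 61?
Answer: -1/89214 ≈ -1.1209e-5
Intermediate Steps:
X(L) = -61 + L
R = -235 (R = -61 - 174 = -235)
1/(-88979 + R) = 1/(-88979 - 235) = 1/(-89214) = -1/89214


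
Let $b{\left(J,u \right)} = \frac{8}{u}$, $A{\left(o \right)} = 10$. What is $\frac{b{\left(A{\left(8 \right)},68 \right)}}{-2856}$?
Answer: $- \frac{1}{24276} \approx -4.1193 \cdot 10^{-5}$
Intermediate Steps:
$\frac{b{\left(A{\left(8 \right)},68 \right)}}{-2856} = \frac{8 \cdot \frac{1}{68}}{-2856} = 8 \cdot \frac{1}{68} \left(- \frac{1}{2856}\right) = \frac{2}{17} \left(- \frac{1}{2856}\right) = - \frac{1}{24276}$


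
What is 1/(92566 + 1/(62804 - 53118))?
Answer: 9686/896594277 ≈ 1.0803e-5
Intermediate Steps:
1/(92566 + 1/(62804 - 53118)) = 1/(92566 + 1/9686) = 1/(896594277/9686) = 9686/896594277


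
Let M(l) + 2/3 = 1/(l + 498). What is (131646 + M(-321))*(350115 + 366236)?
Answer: 5563951943325/59 ≈ 9.4304e+10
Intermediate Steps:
M(l) = -⅔ + 1/(498 + l) (M(l) = -⅔ + 1/(l + 498) = -⅔ + 1/(498 + l))
(131646 + M(-321))*(350115 + 366236) = (131646 + (-993 - 2*(-321))/(3*(498 - 321)))*(350115 + 366236) = (131646 + (⅓)*(-993 + 642)/177)*716351 = (131646 + (⅓)*(1/177)*(-351))*716351 = (131646 - 39/59)*716351 = (7767075/59)*716351 = 5563951943325/59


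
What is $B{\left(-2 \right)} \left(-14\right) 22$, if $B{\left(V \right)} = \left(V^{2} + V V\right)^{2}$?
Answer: $-19712$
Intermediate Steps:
$B{\left(V \right)} = 4 V^{4}$ ($B{\left(V \right)} = \left(V^{2} + V^{2}\right)^{2} = \left(2 V^{2}\right)^{2} = 4 V^{4}$)
$B{\left(-2 \right)} \left(-14\right) 22 = 4 \left(-2\right)^{4} \left(-14\right) 22 = 4 \cdot 16 \left(-14\right) 22 = 64 \left(-14\right) 22 = \left(-896\right) 22 = -19712$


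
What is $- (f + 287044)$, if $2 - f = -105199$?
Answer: $-392245$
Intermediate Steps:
$f = 105201$ ($f = 2 - -105199 = 2 + 105199 = 105201$)
$- (f + 287044) = - (105201 + 287044) = \left(-1\right) 392245 = -392245$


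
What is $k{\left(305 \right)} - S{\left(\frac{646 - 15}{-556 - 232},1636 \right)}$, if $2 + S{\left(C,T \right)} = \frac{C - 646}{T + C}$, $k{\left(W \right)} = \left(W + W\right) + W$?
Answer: $\frac{1182098108}{1288537} \approx 917.4$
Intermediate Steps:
$k{\left(W \right)} = 3 W$ ($k{\left(W \right)} = 2 W + W = 3 W$)
$S{\left(C,T \right)} = -2 + \frac{-646 + C}{C + T}$ ($S{\left(C,T \right)} = -2 + \frac{C - 646}{T + C} = -2 + \frac{-646 + C}{C + T}$)
$k{\left(305 \right)} - S{\left(\frac{646 - 15}{-556 - 232},1636 \right)} = 3 \cdot 305 - \frac{-646 - \frac{646 - 15}{-556 - 232} - 3272}{\frac{646 - 15}{-556 - 232} + 1636} = 915 - \frac{-646 - \frac{631}{-788} - 3272}{\frac{631}{-788} + 1636} = 915 - \frac{-646 - 631 \left(- \frac{1}{788}\right) - 3272}{631 \left(- \frac{1}{788}\right) + 1636} = 915 - \frac{-646 - - \frac{631}{788} - 3272}{- \frac{631}{788} + 1636} = 915 - \frac{-646 + \frac{631}{788} - 3272}{\frac{1288537}{788}} = 915 - \frac{788}{1288537} \left(- \frac{3086753}{788}\right) = 915 - - \frac{3086753}{1288537} = 915 + \frac{3086753}{1288537} = \frac{1182098108}{1288537}$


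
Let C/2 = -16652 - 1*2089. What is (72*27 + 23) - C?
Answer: 39449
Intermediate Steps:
C = -37482 (C = 2*(-16652 - 1*2089) = 2*(-16652 - 2089) = 2*(-18741) = -37482)
(72*27 + 23) - C = (72*27 + 23) - 1*(-37482) = (1944 + 23) + 37482 = 1967 + 37482 = 39449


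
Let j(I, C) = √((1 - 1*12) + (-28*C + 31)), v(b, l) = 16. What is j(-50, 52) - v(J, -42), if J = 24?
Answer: -16 + 2*I*√359 ≈ -16.0 + 37.895*I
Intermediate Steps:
j(I, C) = √(20 - 28*C) (j(I, C) = √((1 - 12) + (31 - 28*C)) = √(-11 + (31 - 28*C)) = √(20 - 28*C))
j(-50, 52) - v(J, -42) = 2*√(5 - 7*52) - 1*16 = 2*√(5 - 364) - 16 = 2*√(-359) - 16 = 2*(I*√359) - 16 = 2*I*√359 - 16 = -16 + 2*I*√359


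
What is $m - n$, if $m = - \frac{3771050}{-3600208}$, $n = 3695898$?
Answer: $- \frac{6652998887867}{1800104} \approx -3.6959 \cdot 10^{6}$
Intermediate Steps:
$m = \frac{1885525}{1800104}$ ($m = \left(-3771050\right) \left(- \frac{1}{3600208}\right) = \frac{1885525}{1800104} \approx 1.0475$)
$m - n = \frac{1885525}{1800104} - 3695898 = - \frac{6652998887867}{1800104}$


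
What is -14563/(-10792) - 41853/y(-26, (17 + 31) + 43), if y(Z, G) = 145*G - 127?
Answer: -21780691/11752488 ≈ -1.8533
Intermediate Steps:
y(Z, G) = -127 + 145*G
-14563/(-10792) - 41853/y(-26, (17 + 31) + 43) = -14563/(-10792) - 41853/(-127 + 145*((17 + 31) + 43)) = -14563*(-1/10792) - 41853/(-127 + 145*(48 + 43)) = 14563/10792 - 41853/(-127 + 145*91) = 14563/10792 - 41853/(-127 + 13195) = 14563/10792 - 41853/13068 = 14563/10792 - 41853*1/13068 = 14563/10792 - 13951/4356 = -21780691/11752488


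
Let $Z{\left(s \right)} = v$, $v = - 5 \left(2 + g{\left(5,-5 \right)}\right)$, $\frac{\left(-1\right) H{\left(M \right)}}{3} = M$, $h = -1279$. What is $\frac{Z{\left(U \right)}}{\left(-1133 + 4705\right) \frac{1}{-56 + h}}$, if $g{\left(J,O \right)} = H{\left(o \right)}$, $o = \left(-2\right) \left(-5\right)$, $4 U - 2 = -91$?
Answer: $- \frac{46725}{893} \approx -52.324$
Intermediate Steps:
$U = - \frac{89}{4}$ ($U = \frac{1}{2} + \frac{1}{4} \left(-91\right) = \frac{1}{2} - \frac{91}{4} = - \frac{89}{4} \approx -22.25$)
$o = 10$
$H{\left(M \right)} = - 3 M$
$g{\left(J,O \right)} = -30$ ($g{\left(J,O \right)} = \left(-3\right) 10 = -30$)
$v = 140$ ($v = - 5 \left(2 - 30\right) = \left(-5\right) \left(-28\right) = 140$)
$Z{\left(s \right)} = 140$
$\frac{Z{\left(U \right)}}{\left(-1133 + 4705\right) \frac{1}{-56 + h}} = \frac{140}{\left(-1133 + 4705\right) \frac{1}{-56 - 1279}} = \frac{140}{3572 \frac{1}{-1335}} = \frac{140}{3572 \left(- \frac{1}{1335}\right)} = \frac{140}{- \frac{3572}{1335}} = 140 \left(- \frac{1335}{3572}\right) = - \frac{46725}{893}$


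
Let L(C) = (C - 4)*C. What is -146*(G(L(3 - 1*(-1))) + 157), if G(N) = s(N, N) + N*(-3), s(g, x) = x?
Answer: -22922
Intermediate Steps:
L(C) = C*(-4 + C) (L(C) = (-4 + C)*C = C*(-4 + C))
G(N) = -2*N (G(N) = N + N*(-3) = N - 3*N = -2*N)
-146*(G(L(3 - 1*(-1))) + 157) = -146*(-2*(3 - 1*(-1))*(-4 + (3 - 1*(-1))) + 157) = -146*(-2*(3 + 1)*(-4 + (3 + 1)) + 157) = -146*(-8*(-4 + 4) + 157) = -146*(-8*0 + 157) = -146*(-2*0 + 157) = -146*(0 + 157) = -146*157 = -22922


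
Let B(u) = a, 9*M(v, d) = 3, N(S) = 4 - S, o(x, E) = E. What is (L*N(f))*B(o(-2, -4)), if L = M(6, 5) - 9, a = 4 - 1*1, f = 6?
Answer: 52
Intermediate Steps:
a = 3 (a = 4 - 1 = 3)
M(v, d) = ⅓ (M(v, d) = (⅑)*3 = ⅓)
L = -26/3 (L = ⅓ - 9 = -26/3 ≈ -8.6667)
B(u) = 3
(L*N(f))*B(o(-2, -4)) = -26*(4 - 1*6)/3*3 = -26*(4 - 6)/3*3 = -26/3*(-2)*3 = (52/3)*3 = 52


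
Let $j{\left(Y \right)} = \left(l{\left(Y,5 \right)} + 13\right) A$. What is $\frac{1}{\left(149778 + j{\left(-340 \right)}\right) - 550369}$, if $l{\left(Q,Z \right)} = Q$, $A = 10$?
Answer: $- \frac{1}{403861} \approx -2.4761 \cdot 10^{-6}$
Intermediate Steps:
$j{\left(Y \right)} = 130 + 10 Y$ ($j{\left(Y \right)} = \left(Y + 13\right) 10 = \left(13 + Y\right) 10 = 130 + 10 Y$)
$\frac{1}{\left(149778 + j{\left(-340 \right)}\right) - 550369} = \frac{1}{\left(149778 + \left(130 + 10 \left(-340\right)\right)\right) - 550369} = \frac{1}{\left(149778 + \left(130 - 3400\right)\right) - 550369} = \frac{1}{\left(149778 - 3270\right) - 550369} = \frac{1}{146508 - 550369} = \frac{1}{-403861} = - \frac{1}{403861}$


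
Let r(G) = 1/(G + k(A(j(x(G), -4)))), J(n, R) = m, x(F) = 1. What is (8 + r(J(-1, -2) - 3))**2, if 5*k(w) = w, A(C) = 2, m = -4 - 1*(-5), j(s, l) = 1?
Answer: 3481/64 ≈ 54.391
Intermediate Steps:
m = 1 (m = -4 + 5 = 1)
k(w) = w/5
J(n, R) = 1
r(G) = 1/(2/5 + G) (r(G) = 1/(G + (1/5)*2) = 1/(G + 2/5) = 1/(2/5 + G))
(8 + r(J(-1, -2) - 3))**2 = (8 + 5/(2 + 5*(1 - 3)))**2 = (8 + 5/(2 + 5*(-2)))**2 = (8 + 5/(2 - 10))**2 = (8 + 5/(-8))**2 = (8 + 5*(-1/8))**2 = (8 - 5/8)**2 = (59/8)**2 = 3481/64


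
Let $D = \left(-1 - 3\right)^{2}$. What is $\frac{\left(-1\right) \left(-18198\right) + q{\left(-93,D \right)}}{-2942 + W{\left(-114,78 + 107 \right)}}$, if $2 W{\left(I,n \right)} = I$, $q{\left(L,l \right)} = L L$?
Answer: $- \frac{26847}{2999} \approx -8.952$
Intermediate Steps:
$D = 16$ ($D = \left(-4\right)^{2} = 16$)
$q{\left(L,l \right)} = L^{2}$
$W{\left(I,n \right)} = \frac{I}{2}$
$\frac{\left(-1\right) \left(-18198\right) + q{\left(-93,D \right)}}{-2942 + W{\left(-114,78 + 107 \right)}} = \frac{\left(-1\right) \left(-18198\right) + \left(-93\right)^{2}}{-2942 + \frac{1}{2} \left(-114\right)} = \frac{18198 + 8649}{-2942 - 57} = \frac{26847}{-2999} = 26847 \left(- \frac{1}{2999}\right) = - \frac{26847}{2999}$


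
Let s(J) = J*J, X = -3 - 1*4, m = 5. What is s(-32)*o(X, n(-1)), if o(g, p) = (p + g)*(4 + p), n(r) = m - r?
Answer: -10240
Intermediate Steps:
X = -7 (X = -3 - 4 = -7)
s(J) = J²
n(r) = 5 - r
o(g, p) = (4 + p)*(g + p) (o(g, p) = (g + p)*(4 + p) = (4 + p)*(g + p))
s(-32)*o(X, n(-1)) = (-32)²*((5 - 1*(-1))² + 4*(-7) + 4*(5 - 1*(-1)) - 7*(5 - 1*(-1))) = 1024*((5 + 1)² - 28 + 4*(5 + 1) - 7*(5 + 1)) = 1024*(6² - 28 + 4*6 - 7*6) = 1024*(36 - 28 + 24 - 42) = 1024*(-10) = -10240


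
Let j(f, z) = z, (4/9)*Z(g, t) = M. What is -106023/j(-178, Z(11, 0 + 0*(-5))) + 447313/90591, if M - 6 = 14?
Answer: -354985204/150985 ≈ -2351.1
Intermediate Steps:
M = 20 (M = 6 + 14 = 20)
Z(g, t) = 45 (Z(g, t) = (9/4)*20 = 45)
-106023/j(-178, Z(11, 0 + 0*(-5))) + 447313/90591 = -106023/45 + 447313/90591 = -106023*1/45 + 447313*(1/90591) = -35341/15 + 447313/90591 = -354985204/150985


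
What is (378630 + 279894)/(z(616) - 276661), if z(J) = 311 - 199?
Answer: -219508/92183 ≈ -2.3812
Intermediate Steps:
z(J) = 112
(378630 + 279894)/(z(616) - 276661) = (378630 + 279894)/(112 - 276661) = 658524/(-276549) = 658524*(-1/276549) = -219508/92183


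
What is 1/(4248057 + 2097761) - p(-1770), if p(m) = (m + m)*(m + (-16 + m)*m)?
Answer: 70974503167554001/6345818 ≈ 1.1184e+10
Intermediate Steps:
p(m) = 2*m*(m + m*(-16 + m)) (p(m) = (2*m)*(m + m*(-16 + m)) = 2*m*(m + m*(-16 + m)))
1/(4248057 + 2097761) - p(-1770) = 1/(4248057 + 2097761) - 2*(-1770)²*(-15 - 1770) = 1/6345818 - 2*3132900*(-1785) = 1/6345818 - 1*(-11184453000) = 1/6345818 + 11184453000 = 70974503167554001/6345818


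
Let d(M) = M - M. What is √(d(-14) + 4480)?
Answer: 8*√70 ≈ 66.933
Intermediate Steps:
d(M) = 0
√(d(-14) + 4480) = √(0 + 4480) = √4480 = 8*√70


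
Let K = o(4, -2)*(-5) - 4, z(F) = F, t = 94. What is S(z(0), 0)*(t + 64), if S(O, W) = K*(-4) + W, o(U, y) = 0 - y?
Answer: 8848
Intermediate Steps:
o(U, y) = -y
K = -14 (K = -1*(-2)*(-5) - 4 = 2*(-5) - 4 = -10 - 4 = -14)
S(O, W) = 56 + W (S(O, W) = -14*(-4) + W = 56 + W)
S(z(0), 0)*(t + 64) = (56 + 0)*(94 + 64) = 56*158 = 8848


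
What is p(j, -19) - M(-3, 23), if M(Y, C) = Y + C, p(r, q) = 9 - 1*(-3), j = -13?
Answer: -8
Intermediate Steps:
p(r, q) = 12 (p(r, q) = 9 + 3 = 12)
M(Y, C) = C + Y
p(j, -19) - M(-3, 23) = 12 - (23 - 3) = 12 - 1*20 = 12 - 20 = -8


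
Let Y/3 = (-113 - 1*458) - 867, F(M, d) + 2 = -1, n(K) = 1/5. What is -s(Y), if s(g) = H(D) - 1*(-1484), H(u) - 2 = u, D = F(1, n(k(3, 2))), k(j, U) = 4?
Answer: -1483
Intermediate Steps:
n(K) = ⅕
F(M, d) = -3 (F(M, d) = -2 - 1 = -3)
D = -3
H(u) = 2 + u
Y = -4314 (Y = 3*((-113 - 1*458) - 867) = 3*((-113 - 458) - 867) = 3*(-571 - 867) = 3*(-1438) = -4314)
s(g) = 1483 (s(g) = (2 - 3) - 1*(-1484) = -1 + 1484 = 1483)
-s(Y) = -1*1483 = -1483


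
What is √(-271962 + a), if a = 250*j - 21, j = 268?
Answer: I*√204983 ≈ 452.75*I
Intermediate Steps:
a = 66979 (a = 250*268 - 21 = 67000 - 21 = 66979)
√(-271962 + a) = √(-271962 + 66979) = √(-204983) = I*√204983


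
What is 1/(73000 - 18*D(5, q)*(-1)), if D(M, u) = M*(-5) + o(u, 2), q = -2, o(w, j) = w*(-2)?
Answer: 1/72622 ≈ 1.3770e-5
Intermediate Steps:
o(w, j) = -2*w
D(M, u) = -5*M - 2*u (D(M, u) = M*(-5) - 2*u = -5*M - 2*u)
1/(73000 - 18*D(5, q)*(-1)) = 1/(73000 - 18*(-5*5 - 2*(-2))*(-1)) = 1/(73000 - 18*(-25 + 4)*(-1)) = 1/(73000 - 18*(-21)*(-1)) = 1/(73000 + 378*(-1)) = 1/(73000 - 378) = 1/72622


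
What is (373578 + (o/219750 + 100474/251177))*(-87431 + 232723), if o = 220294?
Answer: 1497970919197970646548/27598072875 ≈ 5.4278e+10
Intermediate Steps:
(373578 + (o/219750 + 100474/251177))*(-87431 + 232723) = (373578 + (220294/219750 + 100474/251177))*(-87431 + 232723) = (373578 + (220294*(1/219750) + 100474*(1/251177)))*145292 = (373578 + (110147/109875 + 100474/251177))*145292 = (373578 + 38705973769/27598072875)*145292 = (10310071574470519/27598072875)*145292 = 1497970919197970646548/27598072875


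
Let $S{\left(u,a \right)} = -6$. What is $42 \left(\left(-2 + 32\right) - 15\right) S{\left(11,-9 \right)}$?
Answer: $-3780$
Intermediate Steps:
$42 \left(\left(-2 + 32\right) - 15\right) S{\left(11,-9 \right)} = 42 \left(\left(-2 + 32\right) - 15\right) \left(-6\right) = 42 \left(30 - 15\right) \left(-6\right) = 42 \cdot 15 \left(-6\right) = 630 \left(-6\right) = -3780$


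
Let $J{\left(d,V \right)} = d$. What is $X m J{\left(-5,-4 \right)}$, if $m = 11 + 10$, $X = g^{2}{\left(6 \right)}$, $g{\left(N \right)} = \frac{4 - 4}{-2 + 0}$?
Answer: $0$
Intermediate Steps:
$g{\left(N \right)} = 0$ ($g{\left(N \right)} = \frac{0}{-2} = 0 \left(- \frac{1}{2}\right) = 0$)
$X = 0$ ($X = 0^{2} = 0$)
$m = 21$
$X m J{\left(-5,-4 \right)} = 0 \cdot 21 \left(-5\right) = 0 \left(-5\right) = 0$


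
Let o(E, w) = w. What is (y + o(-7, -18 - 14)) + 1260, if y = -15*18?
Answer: 958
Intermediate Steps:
y = -270
(y + o(-7, -18 - 14)) + 1260 = (-270 + (-18 - 14)) + 1260 = (-270 - 32) + 1260 = -302 + 1260 = 958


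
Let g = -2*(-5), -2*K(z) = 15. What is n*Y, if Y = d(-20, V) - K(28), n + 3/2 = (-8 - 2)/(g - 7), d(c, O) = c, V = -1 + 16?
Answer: 725/12 ≈ 60.417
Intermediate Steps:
K(z) = -15/2 (K(z) = -½*15 = -15/2)
V = 15
g = 10
n = -29/6 (n = -3/2 + (-8 - 2)/(10 - 7) = -3/2 - 10/3 = -29/6 ≈ -4.8333)
Y = -25/2 (Y = -20 - 1*(-15/2) = -20 + 15/2 = -25/2 ≈ -12.500)
n*Y = -29/6*(-25/2) = 725/12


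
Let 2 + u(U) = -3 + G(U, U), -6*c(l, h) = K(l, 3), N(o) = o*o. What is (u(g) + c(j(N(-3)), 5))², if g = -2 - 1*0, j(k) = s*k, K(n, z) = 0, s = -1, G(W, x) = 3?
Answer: 4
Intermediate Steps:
N(o) = o²
j(k) = -k
c(l, h) = 0 (c(l, h) = -⅙*0 = 0)
g = -2 (g = -2 + 0 = -2)
u(U) = -2 (u(U) = -2 + (-3 + 3) = -2 + 0 = -2)
(u(g) + c(j(N(-3)), 5))² = (-2 + 0)² = (-2)² = 4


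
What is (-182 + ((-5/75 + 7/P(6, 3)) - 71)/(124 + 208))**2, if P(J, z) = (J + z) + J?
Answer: 91489915729/2755600 ≈ 33201.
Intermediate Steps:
P(J, z) = z + 2*J
(-182 + ((-5/75 + 7/P(6, 3)) - 71)/(124 + 208))**2 = (-182 + ((-5/75 + 7/(3 + 2*6)) - 71)/(124 + 208))**2 = (-182 + ((-5*1/75 + 7/(3 + 12)) - 71)/332)**2 = (-182 + ((-1/15 + 7/15) - 71)*(1/332))**2 = (-182 + (2/5 - 71)*(1/332))**2 = (-182 - 353/5*1/332)**2 = (-182 - 353/1660)**2 = (-302473/1660)**2 = 91489915729/2755600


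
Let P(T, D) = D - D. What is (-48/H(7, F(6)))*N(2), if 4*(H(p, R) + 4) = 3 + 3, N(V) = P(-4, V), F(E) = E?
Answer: 0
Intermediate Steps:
P(T, D) = 0
N(V) = 0
H(p, R) = -5/2 (H(p, R) = -4 + (3 + 3)/4 = -4 + (¼)*6 = -4 + 3/2 = -5/2)
(-48/H(7, F(6)))*N(2) = -48/(-5/2)*0 = -48*(-⅖)*0 = (96/5)*0 = 0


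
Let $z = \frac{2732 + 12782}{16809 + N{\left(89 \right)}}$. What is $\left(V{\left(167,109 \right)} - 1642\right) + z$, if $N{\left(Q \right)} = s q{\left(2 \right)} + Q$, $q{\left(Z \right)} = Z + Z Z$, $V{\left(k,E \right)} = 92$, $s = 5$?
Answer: $- \frac{13111443}{8464} \approx -1549.1$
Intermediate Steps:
$q{\left(Z \right)} = Z + Z^{2}$
$N{\left(Q \right)} = 30 + Q$ ($N{\left(Q \right)} = 5 \cdot 2 \left(1 + 2\right) + Q = 5 \cdot 2 \cdot 3 + Q = 5 \cdot 6 + Q = 30 + Q$)
$z = \frac{7757}{8464}$ ($z = \frac{2732 + 12782}{16809 + \left(30 + 89\right)} = \frac{15514}{16809 + 119} = \frac{15514}{16928} = 15514 \cdot \frac{1}{16928} = \frac{7757}{8464} \approx 0.91647$)
$\left(V{\left(167,109 \right)} - 1642\right) + z = \left(92 - 1642\right) + \frac{7757}{8464} = -1550 + \frac{7757}{8464} = - \frac{13111443}{8464}$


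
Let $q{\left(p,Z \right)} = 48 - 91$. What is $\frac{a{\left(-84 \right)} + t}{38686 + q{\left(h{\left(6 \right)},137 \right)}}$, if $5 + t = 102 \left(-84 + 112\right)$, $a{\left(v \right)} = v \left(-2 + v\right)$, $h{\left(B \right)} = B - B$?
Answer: $\frac{10075}{38643} \approx 0.26072$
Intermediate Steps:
$h{\left(B \right)} = 0$
$q{\left(p,Z \right)} = -43$
$t = 2851$ ($t = -5 + 102 \left(-84 + 112\right) = -5 + 102 \cdot 28 = -5 + 2856 = 2851$)
$\frac{a{\left(-84 \right)} + t}{38686 + q{\left(h{\left(6 \right)},137 \right)}} = \frac{- 84 \left(-2 - 84\right) + 2851}{38686 - 43} = \frac{\left(-84\right) \left(-86\right) + 2851}{38643} = \left(7224 + 2851\right) \frac{1}{38643} = 10075 \cdot \frac{1}{38643} = \frac{10075}{38643}$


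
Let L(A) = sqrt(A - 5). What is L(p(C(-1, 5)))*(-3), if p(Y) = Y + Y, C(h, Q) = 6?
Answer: -3*sqrt(7) ≈ -7.9373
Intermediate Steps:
p(Y) = 2*Y
L(A) = sqrt(-5 + A)
L(p(C(-1, 5)))*(-3) = sqrt(-5 + 2*6)*(-3) = sqrt(-5 + 12)*(-3) = sqrt(7)*(-3) = -3*sqrt(7)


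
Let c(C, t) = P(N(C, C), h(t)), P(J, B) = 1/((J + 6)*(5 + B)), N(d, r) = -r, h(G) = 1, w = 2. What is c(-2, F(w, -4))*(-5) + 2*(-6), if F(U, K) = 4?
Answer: -581/48 ≈ -12.104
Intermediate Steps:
P(J, B) = 1/((5 + B)*(6 + J)) (P(J, B) = 1/((6 + J)*(5 + B)) = 1/((5 + B)*(6 + J)))
c(C, t) = 1/(36 - 6*C) (c(C, t) = 1/(30 + 5*(-C) + 6*1 + 1*(-C)) = 1/(30 - 5*C + 6 - C) = 1/(36 - 6*C))
c(-2, F(w, -4))*(-5) + 2*(-6) = (1/(6*(6 - 1*(-2))))*(-5) + 2*(-6) = (1/(6*(6 + 2)))*(-5) - 12 = ((⅙)/8)*(-5) - 12 = ((⅙)*(⅛))*(-5) - 12 = (1/48)*(-5) - 12 = -5/48 - 12 = -581/48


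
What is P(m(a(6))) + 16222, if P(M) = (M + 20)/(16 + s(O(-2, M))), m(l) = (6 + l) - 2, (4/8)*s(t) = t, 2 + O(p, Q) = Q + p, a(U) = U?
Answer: 227123/14 ≈ 16223.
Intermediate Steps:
O(p, Q) = -2 + Q + p (O(p, Q) = -2 + (Q + p) = -2 + Q + p)
s(t) = 2*t
m(l) = 4 + l
P(M) = (20 + M)/(8 + 2*M) (P(M) = (M + 20)/(16 + 2*(-2 + M - 2)) = (20 + M)/(16 + 2*(-4 + M)) = (20 + M)/(16 + (-8 + 2*M)) = (20 + M)/(8 + 2*M))
P(m(a(6))) + 16222 = (20 + (4 + 6))/(2*(4 + (4 + 6))) + 16222 = (20 + 10)/(2*(4 + 10)) + 16222 = (½)*30/14 + 16222 = (½)*(1/14)*30 + 16222 = 15/14 + 16222 = 227123/14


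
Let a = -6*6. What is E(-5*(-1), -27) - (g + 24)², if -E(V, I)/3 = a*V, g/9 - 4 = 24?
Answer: -75636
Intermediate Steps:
g = 252 (g = 36 + 9*24 = 36 + 216 = 252)
a = -36
E(V, I) = 108*V (E(V, I) = -(-108)*V = 108*V)
E(-5*(-1), -27) - (g + 24)² = 108*(-5*(-1)) - (252 + 24)² = 108*5 - 1*276² = 540 - 1*76176 = 540 - 76176 = -75636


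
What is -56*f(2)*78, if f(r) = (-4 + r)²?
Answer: -17472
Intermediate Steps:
-56*f(2)*78 = -56*(-4 + 2)²*78 = -56*(-2)²*78 = -56*4*78 = -224*78 = -17472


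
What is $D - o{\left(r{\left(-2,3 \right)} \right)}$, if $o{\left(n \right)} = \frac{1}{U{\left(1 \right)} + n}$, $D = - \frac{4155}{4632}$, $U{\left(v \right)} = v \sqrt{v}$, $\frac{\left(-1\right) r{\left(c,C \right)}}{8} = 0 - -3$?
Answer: $- \frac{30311}{35512} \approx -0.85354$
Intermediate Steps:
$r{\left(c,C \right)} = -24$ ($r{\left(c,C \right)} = - 8 \left(0 - -3\right) = - 8 \left(0 + 3\right) = \left(-8\right) 3 = -24$)
$U{\left(v \right)} = v^{\frac{3}{2}}$
$D = - \frac{1385}{1544}$ ($D = \left(-4155\right) \frac{1}{4632} = - \frac{1385}{1544} \approx -0.89702$)
$o{\left(n \right)} = \frac{1}{1 + n}$ ($o{\left(n \right)} = \frac{1}{1^{\frac{3}{2}} + n} = \frac{1}{1 + n}$)
$D - o{\left(r{\left(-2,3 \right)} \right)} = - \frac{1385}{1544} - \frac{1}{1 - 24} = - \frac{1385}{1544} - \frac{1}{-23} = - \frac{1385}{1544} - - \frac{1}{23} = - \frac{1385}{1544} + \frac{1}{23} = - \frac{30311}{35512}$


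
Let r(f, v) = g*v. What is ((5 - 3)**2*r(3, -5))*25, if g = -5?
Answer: 2500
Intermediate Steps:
r(f, v) = -5*v
((5 - 3)**2*r(3, -5))*25 = ((5 - 3)**2*(-5*(-5)))*25 = (2**2*25)*25 = (4*25)*25 = 100*25 = 2500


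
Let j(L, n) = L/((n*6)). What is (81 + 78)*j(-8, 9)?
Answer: -212/9 ≈ -23.556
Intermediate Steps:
j(L, n) = L/(6*n) (j(L, n) = L/((6*n)) = L*(1/(6*n)) = L/(6*n))
(81 + 78)*j(-8, 9) = (81 + 78)*((⅙)*(-8)/9) = 159*((⅙)*(-8)*(⅑)) = 159*(-4/27) = -212/9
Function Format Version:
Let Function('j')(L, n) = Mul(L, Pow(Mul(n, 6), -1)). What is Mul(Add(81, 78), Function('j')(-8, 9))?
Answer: Rational(-212, 9) ≈ -23.556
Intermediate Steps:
Function('j')(L, n) = Mul(Rational(1, 6), L, Pow(n, -1)) (Function('j')(L, n) = Mul(L, Pow(Mul(6, n), -1)) = Mul(L, Mul(Rational(1, 6), Pow(n, -1))) = Mul(Rational(1, 6), L, Pow(n, -1)))
Mul(Add(81, 78), Function('j')(-8, 9)) = Mul(Add(81, 78), Mul(Rational(1, 6), -8, Pow(9, -1))) = Mul(159, Mul(Rational(1, 6), -8, Rational(1, 9))) = Mul(159, Rational(-4, 27)) = Rational(-212, 9)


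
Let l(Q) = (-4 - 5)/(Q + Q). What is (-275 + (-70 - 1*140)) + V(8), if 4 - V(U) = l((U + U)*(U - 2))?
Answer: -30781/64 ≈ -480.95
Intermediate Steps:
l(Q) = -9/(2*Q) (l(Q) = -9*1/(2*Q) = -9/(2*Q))
V(U) = 4 + 9/(4*U*(-2 + U)) (V(U) = 4 - (-9)/(2*((U + U)*(U - 2))) = 4 - (-9)/(2*((2*U)*(-2 + U))) = 4 - (-9)/(2*(2*U*(-2 + U))) = 4 - (-9)*1/(2*U*(-2 + U))/2 = 4 - (-9)/(4*U*(-2 + U)) = 4 + 9/(4*U*(-2 + U)))
(-275 + (-70 - 1*140)) + V(8) = (-275 + (-70 - 1*140)) + (1/4)*(9 + 16*8*(-2 + 8))/(8*(-2 + 8)) = (-275 + (-70 - 140)) + (1/4)*(1/8)*(9 + 16*8*6)/6 = (-275 - 210) + (1/4)*(1/8)*(1/6)*(9 + 768) = -485 + (1/4)*(1/8)*(1/6)*777 = -485 + 259/64 = -30781/64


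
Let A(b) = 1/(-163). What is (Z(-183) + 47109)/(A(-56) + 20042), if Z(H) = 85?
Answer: 7692622/3266845 ≈ 2.3548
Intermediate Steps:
A(b) = -1/163
(Z(-183) + 47109)/(A(-56) + 20042) = (85 + 47109)/(-1/163 + 20042) = 47194/(3266845/163) = 47194*(163/3266845) = 7692622/3266845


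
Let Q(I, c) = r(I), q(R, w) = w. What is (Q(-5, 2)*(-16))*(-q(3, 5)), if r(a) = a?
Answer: -400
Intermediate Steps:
Q(I, c) = I
(Q(-5, 2)*(-16))*(-q(3, 5)) = (-5*(-16))*(-1*5) = 80*(-5) = -400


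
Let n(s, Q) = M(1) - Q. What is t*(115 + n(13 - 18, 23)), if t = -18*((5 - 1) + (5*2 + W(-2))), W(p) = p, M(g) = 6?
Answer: -21168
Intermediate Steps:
n(s, Q) = 6 - Q
t = -216 (t = -18*((5 - 1) + (5*2 - 2)) = -18*(4 + (10 - 2)) = -18*(4 + 8) = -18*12 = -216)
t*(115 + n(13 - 18, 23)) = -216*(115 + (6 - 1*23)) = -216*(115 + (6 - 23)) = -216*(115 - 17) = -216*98 = -21168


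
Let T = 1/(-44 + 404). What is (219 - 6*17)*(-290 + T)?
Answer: -1357187/40 ≈ -33930.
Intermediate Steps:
T = 1/360 ≈ 0.0027778
(219 - 6*17)*(-290 + T) = (219 - 6*17)*(-290 + 1/360) = (219 - 1*102)*(-104399/360) = (219 - 102)*(-104399/360) = 117*(-104399/360) = -1357187/40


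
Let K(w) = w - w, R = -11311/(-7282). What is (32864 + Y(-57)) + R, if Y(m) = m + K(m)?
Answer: 238911885/7282 ≈ 32809.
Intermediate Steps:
R = 11311/7282 (R = -11311*(-1/7282) = 11311/7282 ≈ 1.5533)
K(w) = 0
Y(m) = m (Y(m) = m + 0 = m)
(32864 + Y(-57)) + R = (32864 - 57) + 11311/7282 = 32807 + 11311/7282 = 238911885/7282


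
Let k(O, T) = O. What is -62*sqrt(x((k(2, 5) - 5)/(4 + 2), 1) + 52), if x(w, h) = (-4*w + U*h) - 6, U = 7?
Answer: -62*sqrt(55) ≈ -459.80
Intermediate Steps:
x(w, h) = -6 - 4*w + 7*h (x(w, h) = (-4*w + 7*h) - 6 = -6 - 4*w + 7*h)
-62*sqrt(x((k(2, 5) - 5)/(4 + 2), 1) + 52) = -62*sqrt((-6 - 4*(2 - 5)/(4 + 2) + 7*1) + 52) = -62*sqrt((-6 - (-12)/6 + 7) + 52) = -62*sqrt((-6 - 4*(-1/2) + 7) + 52) = -62*sqrt((-6 + 2 + 7) + 52) = -62*sqrt(3 + 52) = -62*sqrt(55)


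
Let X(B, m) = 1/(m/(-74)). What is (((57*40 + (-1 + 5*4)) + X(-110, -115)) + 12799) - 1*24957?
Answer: -1133711/115 ≈ -9858.4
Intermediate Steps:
X(B, m) = -74/m (X(B, m) = 1/(m*(-1/74)) = 1/(-m/74) = -74/m)
(((57*40 + (-1 + 5*4)) + X(-110, -115)) + 12799) - 1*24957 = (((57*40 + (-1 + 5*4)) - 74/(-115)) + 12799) - 1*24957 = (((2280 + (-1 + 20)) - 74*(-1/115)) + 12799) - 24957 = (((2280 + 19) + 74/115) + 12799) - 24957 = ((2299 + 74/115) + 12799) - 24957 = (264459/115 + 12799) - 24957 = 1736344/115 - 24957 = -1133711/115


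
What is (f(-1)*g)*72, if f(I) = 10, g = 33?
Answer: 23760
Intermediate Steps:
(f(-1)*g)*72 = (10*33)*72 = 330*72 = 23760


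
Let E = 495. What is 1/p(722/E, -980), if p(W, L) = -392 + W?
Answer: -495/193318 ≈ -0.0025605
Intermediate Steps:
1/p(722/E, -980) = 1/(-392 + 722/495) = 1/(-193318/495) = -495/193318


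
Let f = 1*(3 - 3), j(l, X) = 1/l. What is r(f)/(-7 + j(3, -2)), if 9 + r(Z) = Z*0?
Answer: 27/20 ≈ 1.3500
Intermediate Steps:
f = 0 (f = 1*0 = 0)
r(Z) = -9 (r(Z) = -9 + Z*0 = -9 + 0 = -9)
r(f)/(-7 + j(3, -2)) = -9/(-7 + 1/3) = -9/(-20/3) = -9*(-3/20) = 27/20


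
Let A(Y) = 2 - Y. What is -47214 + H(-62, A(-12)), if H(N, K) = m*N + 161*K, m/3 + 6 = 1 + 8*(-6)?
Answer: -35102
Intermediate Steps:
m = -159 (m = -18 + 3*(1 + 8*(-6)) = -18 + 3*(1 - 48) = -18 + 3*(-47) = -18 - 141 = -159)
H(N, K) = -159*N + 161*K
-47214 + H(-62, A(-12)) = -47214 + (-159*(-62) + 161*(2 - 1*(-12))) = -47214 + (9858 + 161*(2 + 12)) = -47214 + (9858 + 161*14) = -47214 + (9858 + 2254) = -47214 + 12112 = -35102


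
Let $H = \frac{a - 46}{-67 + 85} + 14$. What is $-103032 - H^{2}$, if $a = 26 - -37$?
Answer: $- \frac{33454729}{324} \approx -1.0326 \cdot 10^{5}$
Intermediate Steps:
$a = 63$ ($a = 26 + 37 = 63$)
$H = \frac{269}{18}$ ($H = \frac{63 - 46}{-67 + 85} + 14 = \frac{17}{18} + 14 = \frac{269}{18} \approx 14.944$)
$-103032 - H^{2} = -103032 - \left(\frac{269}{18}\right)^{2} = -103032 - \frac{72361}{324} = - \frac{33454729}{324}$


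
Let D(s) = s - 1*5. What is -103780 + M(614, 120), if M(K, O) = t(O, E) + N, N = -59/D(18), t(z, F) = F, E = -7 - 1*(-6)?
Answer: -1349212/13 ≈ -1.0379e+5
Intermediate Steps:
D(s) = -5 + s (D(s) = s - 5 = -5 + s)
E = -1 (E = -7 + 6 = -1)
N = -59/13 (N = -59/(-5 + 18) = -59/13 ≈ -4.5385)
M(K, O) = -72/13 (M(K, O) = -1 - 59/13 = -72/13)
-103780 + M(614, 120) = -103780 - 72/13 = -1349212/13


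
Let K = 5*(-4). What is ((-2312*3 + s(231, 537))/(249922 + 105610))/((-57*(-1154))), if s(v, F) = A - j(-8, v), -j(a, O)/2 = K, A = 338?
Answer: -3319/11693091948 ≈ -2.8384e-7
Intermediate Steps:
K = -20
j(a, O) = 40 (j(a, O) = -2*(-20) = 40)
s(v, F) = 298 (s(v, F) = 338 - 1*40 = 338 - 40 = 298)
((-2312*3 + s(231, 537))/(249922 + 105610))/((-57*(-1154))) = ((-2312*3 + 298)/(249922 + 105610))/((-57*(-1154))) = ((-6936 + 298)/355532)/65778 = -6638*1/355532*(1/65778) = -3319/177766*1/65778 = -3319/11693091948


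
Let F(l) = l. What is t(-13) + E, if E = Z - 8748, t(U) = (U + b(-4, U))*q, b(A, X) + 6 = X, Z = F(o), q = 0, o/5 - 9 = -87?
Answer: -9138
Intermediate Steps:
o = -390 (o = 45 + 5*(-87) = 45 - 435 = -390)
Z = -390
b(A, X) = -6 + X
t(U) = 0 (t(U) = (U + (-6 + U))*0 = (-6 + 2*U)*0 = 0)
E = -9138 (E = -390 - 8748 = -9138)
t(-13) + E = 0 - 9138 = -9138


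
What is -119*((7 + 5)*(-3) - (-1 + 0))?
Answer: 4165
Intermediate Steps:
-119*((7 + 5)*(-3) - (-1 + 0)) = -119*(12*(-3) - 1*(-1)) = -119*(-36 + 1) = -119*(-35) = 4165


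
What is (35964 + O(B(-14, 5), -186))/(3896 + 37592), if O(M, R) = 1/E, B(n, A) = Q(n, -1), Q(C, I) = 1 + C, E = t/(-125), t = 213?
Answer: 7660207/8836944 ≈ 0.86684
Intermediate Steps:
E = -213/125 (E = 213/(-125) = 213*(-1/125) = -213/125 ≈ -1.7040)
B(n, A) = 1 + n
O(M, R) = -125/213 (O(M, R) = 1/(-213/125) = -125/213)
(35964 + O(B(-14, 5), -186))/(3896 + 37592) = (35964 - 125/213)/(3896 + 37592) = (7660207/213)/41488 = (7660207/213)*(1/41488) = 7660207/8836944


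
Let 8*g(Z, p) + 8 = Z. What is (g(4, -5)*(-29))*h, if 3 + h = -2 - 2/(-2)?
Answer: -58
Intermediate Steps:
g(Z, p) = -1 + Z/8
h = -4 (h = -3 + (-2 - 2/(-2)) = -3 + (-2 - 1/2*(-2)) = -3 + (-2 + 1) = -3 - 1 = -4)
(g(4, -5)*(-29))*h = ((-1 + (1/8)*4)*(-29))*(-4) = ((-1 + 1/2)*(-29))*(-4) = -1/2*(-29)*(-4) = (29/2)*(-4) = -58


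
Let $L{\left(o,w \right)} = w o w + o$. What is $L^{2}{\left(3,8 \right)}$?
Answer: $38025$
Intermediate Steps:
$L{\left(o,w \right)} = o + o w^{2}$ ($L{\left(o,w \right)} = o w w + o = o w^{2} + o = o + o w^{2}$)
$L^{2}{\left(3,8 \right)} = \left(3 \left(1 + 8^{2}\right)\right)^{2} = \left(3 \left(1 + 64\right)\right)^{2} = \left(3 \cdot 65\right)^{2} = 195^{2} = 38025$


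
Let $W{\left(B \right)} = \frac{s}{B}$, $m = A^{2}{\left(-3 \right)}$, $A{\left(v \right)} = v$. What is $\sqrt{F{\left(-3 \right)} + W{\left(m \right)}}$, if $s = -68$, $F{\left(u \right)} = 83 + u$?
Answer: $\frac{2 \sqrt{163}}{3} \approx 8.5114$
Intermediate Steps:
$m = 9$ ($m = \left(-3\right)^{2} = 9$)
$W{\left(B \right)} = - \frac{68}{B}$
$\sqrt{F{\left(-3 \right)} + W{\left(m \right)}} = \sqrt{\left(83 - 3\right) - \frac{68}{9}} = \sqrt{80 - \frac{68}{9}} = \sqrt{\frac{652}{9}} = \frac{2 \sqrt{163}}{3}$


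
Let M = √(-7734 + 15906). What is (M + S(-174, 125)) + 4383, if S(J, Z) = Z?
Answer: 4508 + 6*√227 ≈ 4598.4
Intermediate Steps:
M = 6*√227 (M = √8172 = 6*√227 ≈ 90.399)
(M + S(-174, 125)) + 4383 = (6*√227 + 125) + 4383 = (125 + 6*√227) + 4383 = 4508 + 6*√227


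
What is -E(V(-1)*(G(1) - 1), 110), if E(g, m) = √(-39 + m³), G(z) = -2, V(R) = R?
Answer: -√1330961 ≈ -1153.7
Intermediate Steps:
-E(V(-1)*(G(1) - 1), 110) = -√(-39 + 110³) = -√(-39 + 1331000) = -√1330961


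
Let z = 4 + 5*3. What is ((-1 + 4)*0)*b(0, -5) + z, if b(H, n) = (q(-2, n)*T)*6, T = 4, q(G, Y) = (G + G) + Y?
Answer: 19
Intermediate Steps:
q(G, Y) = Y + 2*G (q(G, Y) = 2*G + Y = Y + 2*G)
b(H, n) = -96 + 24*n (b(H, n) = ((n + 2*(-2))*4)*6 = ((n - 4)*4)*6 = ((-4 + n)*4)*6 = (-16 + 4*n)*6 = -96 + 24*n)
z = 19 (z = 4 + 15 = 19)
((-1 + 4)*0)*b(0, -5) + z = ((-1 + 4)*0)*(-96 + 24*(-5)) + 19 = (3*0)*(-96 - 120) + 19 = 0*(-216) + 19 = 0 + 19 = 19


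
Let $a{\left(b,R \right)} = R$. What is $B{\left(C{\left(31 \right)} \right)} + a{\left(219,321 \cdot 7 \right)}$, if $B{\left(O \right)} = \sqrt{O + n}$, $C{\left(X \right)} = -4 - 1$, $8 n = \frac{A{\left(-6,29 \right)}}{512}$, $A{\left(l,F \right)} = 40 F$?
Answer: $2247 + \frac{i \sqrt{4830}}{32} \approx 2247.0 + 2.1718 i$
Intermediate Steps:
$n = \frac{145}{512}$ ($n = \frac{40 \cdot 29 \cdot \frac{1}{512}}{8} = \frac{1160 \cdot \frac{1}{512}}{8} = \frac{1}{8} \cdot \frac{145}{64} = \frac{145}{512} \approx 0.2832$)
$C{\left(X \right)} = -5$ ($C{\left(X \right)} = -4 - 1 = -5$)
$B{\left(O \right)} = \sqrt{\frac{145}{512} + O}$ ($B{\left(O \right)} = \sqrt{O + \frac{145}{512}} = \sqrt{\frac{145}{512} + O}$)
$B{\left(C{\left(31 \right)} \right)} + a{\left(219,321 \cdot 7 \right)} = \frac{\sqrt{290 + 1024 \left(-5\right)}}{32} + 321 \cdot 7 = \frac{\sqrt{290 - 5120}}{32} + 2247 = \frac{\sqrt{-4830}}{32} + 2247 = \frac{i \sqrt{4830}}{32} + 2247 = 2247 + \frac{i \sqrt{4830}}{32}$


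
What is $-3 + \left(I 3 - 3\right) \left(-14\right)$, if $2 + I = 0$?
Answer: $123$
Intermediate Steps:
$I = -2$ ($I = -2 + 0 = -2$)
$-3 + \left(I 3 - 3\right) \left(-14\right) = -3 + \left(\left(-2\right) 3 - 3\right) \left(-14\right) = -3 + \left(-6 - 3\right) \left(-14\right) = -3 - -126 = -3 + 126 = 123$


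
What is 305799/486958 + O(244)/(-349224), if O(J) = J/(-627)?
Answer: 4184932640794/6664125169449 ≈ 0.62798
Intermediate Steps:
O(J) = -J/627 (O(J) = J*(-1/627) = -J/627)
305799/486958 + O(244)/(-349224) = 305799/486958 - 1/627*244/(-349224) = 305799*(1/486958) - 244/627*(-1/349224) = 305799/486958 + 61/54740862 = 4184932640794/6664125169449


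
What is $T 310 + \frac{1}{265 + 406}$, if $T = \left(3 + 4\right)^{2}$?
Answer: $\frac{10192491}{671} \approx 15190.0$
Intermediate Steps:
$T = 49$ ($T = 7^{2} = 49$)
$T 310 + \frac{1}{265 + 406} = 49 \cdot 310 + \frac{1}{265 + 406} = 15190 + \frac{1}{671} = \frac{10192491}{671}$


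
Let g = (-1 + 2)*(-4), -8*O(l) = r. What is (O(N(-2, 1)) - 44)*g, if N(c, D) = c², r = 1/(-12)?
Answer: 4223/24 ≈ 175.96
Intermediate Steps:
r = -1/12 ≈ -0.083333
O(l) = 1/96 (O(l) = -⅛*(-1/12) = 1/96)
g = -4 (g = 1*(-4) = -4)
(O(N(-2, 1)) - 44)*g = (1/96 - 44)*(-4) = -4223/96*(-4) = 4223/24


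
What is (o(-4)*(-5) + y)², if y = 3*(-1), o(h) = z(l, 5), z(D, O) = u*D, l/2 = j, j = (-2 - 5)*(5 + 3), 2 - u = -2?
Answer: 5004169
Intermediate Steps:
u = 4 (u = 2 - 1*(-2) = 2 + 2 = 4)
j = -56 (j = -7*8 = -56)
l = -112 (l = 2*(-56) = -112)
z(D, O) = 4*D
o(h) = -448 (o(h) = 4*(-112) = -448)
y = -3
(o(-4)*(-5) + y)² = (-448*(-5) - 3)² = (2240 - 3)² = 2237² = 5004169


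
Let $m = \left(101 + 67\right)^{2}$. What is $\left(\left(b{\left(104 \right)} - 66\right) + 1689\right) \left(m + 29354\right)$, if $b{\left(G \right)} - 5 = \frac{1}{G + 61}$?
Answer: $\frac{15466659938}{165} \approx 9.3737 \cdot 10^{7}$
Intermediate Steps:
$m = 28224$ ($m = 168^{2} = 28224$)
$b{\left(G \right)} = 5 + \frac{1}{61 + G}$ ($b{\left(G \right)} = 5 + \frac{1}{G + 61} = 5 + \frac{1}{61 + G}$)
$\left(\left(b{\left(104 \right)} - 66\right) + 1689\right) \left(m + 29354\right) = \left(\left(\frac{306 + 5 \cdot 104}{61 + 104} - 66\right) + 1689\right) \left(28224 + 29354\right) = \left(\left(\frac{306 + 520}{165} - 66\right) + 1689\right) 57578 = \left(\left(\frac{1}{165} \cdot 826 - 66\right) + 1689\right) 57578 = \left(\left(\frac{826}{165} - 66\right) + 1689\right) 57578 = \left(- \frac{10064}{165} + 1689\right) 57578 = \frac{268621}{165} \cdot 57578 = \frac{15466659938}{165}$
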